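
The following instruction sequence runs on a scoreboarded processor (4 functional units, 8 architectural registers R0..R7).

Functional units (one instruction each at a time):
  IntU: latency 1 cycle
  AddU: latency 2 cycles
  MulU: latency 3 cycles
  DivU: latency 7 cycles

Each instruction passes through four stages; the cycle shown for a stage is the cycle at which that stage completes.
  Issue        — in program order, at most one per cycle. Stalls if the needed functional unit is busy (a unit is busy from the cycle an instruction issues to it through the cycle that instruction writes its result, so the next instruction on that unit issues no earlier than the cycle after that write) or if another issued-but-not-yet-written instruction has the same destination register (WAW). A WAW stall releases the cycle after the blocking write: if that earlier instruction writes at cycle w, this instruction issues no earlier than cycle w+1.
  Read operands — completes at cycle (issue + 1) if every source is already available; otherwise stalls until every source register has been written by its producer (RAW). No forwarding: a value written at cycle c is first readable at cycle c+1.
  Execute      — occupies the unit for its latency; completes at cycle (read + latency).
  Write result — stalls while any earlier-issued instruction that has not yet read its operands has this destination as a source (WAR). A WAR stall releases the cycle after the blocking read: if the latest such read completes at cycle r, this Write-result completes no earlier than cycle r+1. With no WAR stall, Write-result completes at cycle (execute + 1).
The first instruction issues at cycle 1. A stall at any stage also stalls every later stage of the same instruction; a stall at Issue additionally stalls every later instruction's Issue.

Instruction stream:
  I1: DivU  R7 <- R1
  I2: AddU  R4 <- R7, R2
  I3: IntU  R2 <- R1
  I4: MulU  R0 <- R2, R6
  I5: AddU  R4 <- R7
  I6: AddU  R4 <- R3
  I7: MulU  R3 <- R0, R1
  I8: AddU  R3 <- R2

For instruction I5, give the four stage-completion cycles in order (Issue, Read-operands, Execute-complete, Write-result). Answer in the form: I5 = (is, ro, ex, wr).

I5 = (15, 16, 18, 19)

I1  is:1  ro:2  ex:9  wr:10
I2  is:2  ro:11  ex:13  wr:14  — RAW R7: wait I1 write@10
I3  is:3  ro:4  ex:5  wr:12  — WAR R2: wait I2 read@11
I4  is:4  ro:13  ex:16  wr:17  — RAW R2: wait I3 write@12
I5  is:15  ro:16  ex:18  wr:19  — struct: AddU busy until I2 writes@14
I6  is:20  ro:21  ex:23  wr:24  — struct: AddU busy until I5 writes@19
I7  is:21  ro:22  ex:25  wr:26
I8  is:27  ro:28  ex:30  wr:31  — WAW R3: wait I7 write@26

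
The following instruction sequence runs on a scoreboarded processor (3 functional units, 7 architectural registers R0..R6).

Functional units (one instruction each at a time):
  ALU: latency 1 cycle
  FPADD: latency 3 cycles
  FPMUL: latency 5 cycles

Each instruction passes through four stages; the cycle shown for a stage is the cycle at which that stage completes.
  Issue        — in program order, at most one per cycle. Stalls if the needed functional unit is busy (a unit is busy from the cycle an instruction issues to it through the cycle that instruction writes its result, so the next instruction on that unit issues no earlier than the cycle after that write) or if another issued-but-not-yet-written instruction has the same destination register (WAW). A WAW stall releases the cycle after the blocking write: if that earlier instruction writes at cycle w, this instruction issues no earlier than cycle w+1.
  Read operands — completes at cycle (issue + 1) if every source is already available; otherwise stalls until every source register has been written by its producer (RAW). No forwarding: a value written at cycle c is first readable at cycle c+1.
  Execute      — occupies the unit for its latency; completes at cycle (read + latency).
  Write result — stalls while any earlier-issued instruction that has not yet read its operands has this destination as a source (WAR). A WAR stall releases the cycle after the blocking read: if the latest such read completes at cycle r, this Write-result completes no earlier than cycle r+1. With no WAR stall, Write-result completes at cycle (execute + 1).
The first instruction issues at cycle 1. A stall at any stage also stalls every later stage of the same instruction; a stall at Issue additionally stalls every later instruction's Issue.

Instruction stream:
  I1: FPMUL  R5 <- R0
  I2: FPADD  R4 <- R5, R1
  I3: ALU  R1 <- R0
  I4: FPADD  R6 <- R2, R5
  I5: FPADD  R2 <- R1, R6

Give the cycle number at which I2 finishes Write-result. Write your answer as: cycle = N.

I1  is:1  ro:2  ex:7  wr:8
I2  is:2  ro:9  ex:12  wr:13  — RAW R5: wait I1 write@8
I3  is:3  ro:4  ex:5  wr:10  — WAR R1: wait I2 read@9
I4  is:14  ro:15  ex:18  wr:19  — struct: FPADD busy until I2 writes@13
I5  is:20  ro:21  ex:24  wr:25  — struct: FPADD busy until I4 writes@19

cycle = 13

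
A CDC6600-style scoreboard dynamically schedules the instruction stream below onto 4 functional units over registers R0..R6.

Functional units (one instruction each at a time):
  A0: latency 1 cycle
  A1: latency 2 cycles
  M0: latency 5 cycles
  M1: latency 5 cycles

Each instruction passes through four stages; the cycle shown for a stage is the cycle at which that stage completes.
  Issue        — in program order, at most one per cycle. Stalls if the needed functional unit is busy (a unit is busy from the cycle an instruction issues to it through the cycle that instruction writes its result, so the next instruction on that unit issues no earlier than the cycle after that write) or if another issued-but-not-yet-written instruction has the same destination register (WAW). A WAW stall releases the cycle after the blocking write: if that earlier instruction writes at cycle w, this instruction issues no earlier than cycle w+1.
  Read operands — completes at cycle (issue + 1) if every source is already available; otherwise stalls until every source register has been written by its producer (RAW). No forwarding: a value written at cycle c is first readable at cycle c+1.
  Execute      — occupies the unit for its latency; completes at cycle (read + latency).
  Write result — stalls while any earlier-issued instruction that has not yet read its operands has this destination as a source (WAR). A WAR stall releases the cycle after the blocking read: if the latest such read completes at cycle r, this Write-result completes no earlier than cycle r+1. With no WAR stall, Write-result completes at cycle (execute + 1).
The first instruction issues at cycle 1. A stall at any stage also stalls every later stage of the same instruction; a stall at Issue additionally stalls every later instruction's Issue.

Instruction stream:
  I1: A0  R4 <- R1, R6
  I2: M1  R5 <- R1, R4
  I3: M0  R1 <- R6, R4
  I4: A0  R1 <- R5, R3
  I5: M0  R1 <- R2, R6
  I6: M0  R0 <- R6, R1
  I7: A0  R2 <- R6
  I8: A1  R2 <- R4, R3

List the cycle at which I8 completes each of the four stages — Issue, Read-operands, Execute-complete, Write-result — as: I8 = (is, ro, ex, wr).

cycle 1: I1 issues→A0
cycle 2: I1 reads | I2 issues→M1
cycle 3: I1 exec-done | I3 issues→M0
cycle 4: I1 writes R4
cycle 5: I2 reads | I3 reads
cycle 10: I2 exec-done | I3 exec-done
cycle 11: I2 writes R5 | I3 writes R1
cycle 12: I4 issues→A0
cycle 13: I4 reads
cycle 14: I4 exec-done
cycle 15: I4 writes R1
cycle 16: I5 issues→M0
cycle 17: I5 reads
cycle 22: I5 exec-done
cycle 23: I5 writes R1
cycle 24: I6 issues→M0
cycle 25: I6 reads | I7 issues→A0
cycle 26: I7 reads
cycle 27: I7 exec-done
cycle 28: I7 writes R2
cycle 29: I8 issues→A1
cycle 30: I6 exec-done | I8 reads
cycle 31: I6 writes R0
cycle 32: I8 exec-done
cycle 33: I8 writes R2

I8 = (29, 30, 32, 33)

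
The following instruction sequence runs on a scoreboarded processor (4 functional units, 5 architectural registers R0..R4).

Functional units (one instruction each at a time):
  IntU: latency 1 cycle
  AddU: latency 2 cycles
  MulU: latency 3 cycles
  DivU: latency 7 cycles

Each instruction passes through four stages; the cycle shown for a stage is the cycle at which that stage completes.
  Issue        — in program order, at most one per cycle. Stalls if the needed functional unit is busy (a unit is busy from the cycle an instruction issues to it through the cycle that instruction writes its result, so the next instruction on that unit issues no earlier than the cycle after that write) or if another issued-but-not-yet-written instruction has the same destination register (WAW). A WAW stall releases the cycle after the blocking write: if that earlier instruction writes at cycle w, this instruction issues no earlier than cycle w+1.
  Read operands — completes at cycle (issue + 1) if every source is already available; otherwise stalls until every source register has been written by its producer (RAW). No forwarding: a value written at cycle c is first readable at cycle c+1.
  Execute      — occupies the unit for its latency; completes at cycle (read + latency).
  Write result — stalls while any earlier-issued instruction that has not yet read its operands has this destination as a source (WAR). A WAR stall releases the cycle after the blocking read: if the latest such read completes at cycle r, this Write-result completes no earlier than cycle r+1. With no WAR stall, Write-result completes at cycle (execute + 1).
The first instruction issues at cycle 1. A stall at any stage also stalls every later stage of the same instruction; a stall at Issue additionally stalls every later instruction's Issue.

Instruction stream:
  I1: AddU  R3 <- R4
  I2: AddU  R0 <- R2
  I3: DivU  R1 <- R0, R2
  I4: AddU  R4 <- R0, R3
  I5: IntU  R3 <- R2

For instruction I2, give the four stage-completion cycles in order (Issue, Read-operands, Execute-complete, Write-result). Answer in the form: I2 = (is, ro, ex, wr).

I1: IS=1 RO=2 EX=4 WR=5
I2: IS=6 RO=7 EX=9 WR=10  [struct: AddU busy until I1 writes@5]
I3: IS=7 RO=11 EX=18 WR=19  [RAW R0: wait I2 write@10]
I4: IS=11 RO=12 EX=14 WR=15  [struct: AddU busy until I2 writes@10]
I5: IS=12 RO=13 EX=14 WR=15

I2 = (6, 7, 9, 10)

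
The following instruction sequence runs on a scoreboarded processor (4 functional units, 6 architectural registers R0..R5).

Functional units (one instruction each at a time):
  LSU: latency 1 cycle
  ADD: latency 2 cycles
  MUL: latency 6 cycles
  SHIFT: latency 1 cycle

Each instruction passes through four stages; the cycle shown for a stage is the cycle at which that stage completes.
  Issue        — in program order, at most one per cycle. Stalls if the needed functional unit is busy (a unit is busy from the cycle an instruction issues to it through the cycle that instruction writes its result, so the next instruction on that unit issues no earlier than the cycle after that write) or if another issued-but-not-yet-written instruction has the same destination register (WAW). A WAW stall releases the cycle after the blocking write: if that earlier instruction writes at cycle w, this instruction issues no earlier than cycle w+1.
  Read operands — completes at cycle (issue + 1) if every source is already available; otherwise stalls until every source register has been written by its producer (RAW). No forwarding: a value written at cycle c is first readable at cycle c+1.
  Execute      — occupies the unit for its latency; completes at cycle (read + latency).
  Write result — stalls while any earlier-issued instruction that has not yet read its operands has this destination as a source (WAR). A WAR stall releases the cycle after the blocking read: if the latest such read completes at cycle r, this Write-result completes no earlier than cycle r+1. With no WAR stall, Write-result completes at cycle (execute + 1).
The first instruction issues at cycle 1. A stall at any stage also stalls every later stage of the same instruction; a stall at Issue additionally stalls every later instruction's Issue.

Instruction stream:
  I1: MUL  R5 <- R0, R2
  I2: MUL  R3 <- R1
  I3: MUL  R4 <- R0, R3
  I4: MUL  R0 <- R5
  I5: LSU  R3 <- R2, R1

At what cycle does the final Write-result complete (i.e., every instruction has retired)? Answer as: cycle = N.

cycle = 36

c1: issue I1 (MUL)
c2: I1 read-ops
c8: I1 finished on MUL
c9: I1→R5
c10: issue I2 (MUL)
c11: I2 read-ops
c17: I2 finished on MUL
c18: I2→R3
c19: issue I3 (MUL)
c20: I3 read-ops
c26: I3 finished on MUL
c27: I3→R4
c28: issue I4 (MUL)
c29: I4 read-ops | issue I5 (LSU)
c30: I5 read-ops
c31: I5 finished on LSU
c32: I5→R3
c35: I4 finished on MUL
c36: I4→R0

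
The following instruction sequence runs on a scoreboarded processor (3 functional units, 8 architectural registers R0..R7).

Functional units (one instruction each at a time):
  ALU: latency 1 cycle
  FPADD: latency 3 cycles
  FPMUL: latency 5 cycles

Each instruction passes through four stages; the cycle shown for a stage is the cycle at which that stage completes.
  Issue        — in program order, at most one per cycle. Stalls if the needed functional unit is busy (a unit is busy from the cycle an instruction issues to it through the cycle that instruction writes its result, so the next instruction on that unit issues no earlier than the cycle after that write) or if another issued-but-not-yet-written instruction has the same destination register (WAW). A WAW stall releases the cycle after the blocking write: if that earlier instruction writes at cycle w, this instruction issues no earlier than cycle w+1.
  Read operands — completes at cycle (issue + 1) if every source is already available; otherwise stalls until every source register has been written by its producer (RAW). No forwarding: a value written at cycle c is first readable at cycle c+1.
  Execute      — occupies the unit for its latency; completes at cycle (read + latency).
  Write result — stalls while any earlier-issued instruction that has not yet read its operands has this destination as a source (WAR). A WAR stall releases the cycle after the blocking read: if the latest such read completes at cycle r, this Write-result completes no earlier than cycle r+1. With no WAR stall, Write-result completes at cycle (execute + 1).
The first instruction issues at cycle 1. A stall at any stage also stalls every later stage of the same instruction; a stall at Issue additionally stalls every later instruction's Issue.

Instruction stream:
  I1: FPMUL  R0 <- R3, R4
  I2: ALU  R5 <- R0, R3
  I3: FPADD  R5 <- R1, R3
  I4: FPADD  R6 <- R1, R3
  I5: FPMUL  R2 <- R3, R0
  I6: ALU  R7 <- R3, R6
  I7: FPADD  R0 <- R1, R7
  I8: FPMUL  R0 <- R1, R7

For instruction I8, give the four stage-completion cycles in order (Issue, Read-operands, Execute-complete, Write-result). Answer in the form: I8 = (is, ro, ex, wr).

I8 = (32, 33, 38, 39)

I1 -> (1, 2, 7, 8)
I2 -> (2, 9, 10, 11)  // RAW R0: wait I1 write@8
I3 -> (12, 13, 16, 17)  // WAW R5: wait I2 write@11
I4 -> (18, 19, 22, 23)  // struct: FPADD busy until I3 writes@17
I5 -> (19, 20, 25, 26)
I6 -> (20, 24, 25, 26)  // RAW R6: wait I4 write@23
I7 -> (24, 27, 30, 31)  // struct: FPADD busy until I4 writes@23, RAW R7: wait I6 write@26
I8 -> (32, 33, 38, 39)  // WAW R0: wait I7 write@31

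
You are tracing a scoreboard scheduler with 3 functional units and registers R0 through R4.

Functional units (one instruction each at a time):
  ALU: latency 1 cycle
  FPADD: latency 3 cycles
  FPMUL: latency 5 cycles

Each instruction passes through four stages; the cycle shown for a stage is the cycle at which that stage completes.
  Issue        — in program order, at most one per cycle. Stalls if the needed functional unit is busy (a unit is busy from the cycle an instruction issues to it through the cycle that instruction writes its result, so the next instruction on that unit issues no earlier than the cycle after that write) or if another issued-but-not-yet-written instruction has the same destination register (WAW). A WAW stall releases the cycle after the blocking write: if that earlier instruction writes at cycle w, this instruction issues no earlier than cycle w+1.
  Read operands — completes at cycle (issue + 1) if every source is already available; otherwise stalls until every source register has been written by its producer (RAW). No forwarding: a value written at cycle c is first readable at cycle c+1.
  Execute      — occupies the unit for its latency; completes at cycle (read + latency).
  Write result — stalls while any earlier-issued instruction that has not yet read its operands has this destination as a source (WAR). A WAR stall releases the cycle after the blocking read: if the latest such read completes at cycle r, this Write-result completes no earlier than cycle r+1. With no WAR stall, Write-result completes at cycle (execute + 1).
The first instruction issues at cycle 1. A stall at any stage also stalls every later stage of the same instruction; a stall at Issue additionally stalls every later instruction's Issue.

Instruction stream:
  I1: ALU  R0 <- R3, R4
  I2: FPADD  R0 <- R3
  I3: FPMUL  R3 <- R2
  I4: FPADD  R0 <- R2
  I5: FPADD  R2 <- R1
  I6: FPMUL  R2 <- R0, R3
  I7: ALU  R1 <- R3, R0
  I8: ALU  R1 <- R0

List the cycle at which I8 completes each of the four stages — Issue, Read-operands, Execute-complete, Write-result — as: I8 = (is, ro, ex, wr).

I8 = (28, 29, 30, 31)

c1: I1→ALU
c2: I1 RO
c3: I1 EX
c4: I1 WR R0
c5: I2→FPADD
c6: I2 RO; I3→FPMUL
c7: I3 RO
c9: I2 EX
c10: I2 WR R0
c11: I4→FPADD
c12: I3 EX; I4 RO
c13: I3 WR R3
c15: I4 EX
c16: I4 WR R0
c17: I5→FPADD
c18: I5 RO
c21: I5 EX
c22: I5 WR R2
c23: I6→FPMUL
c24: I6 RO; I7→ALU
c25: I7 RO
c26: I7 EX
c27: I7 WR R1
c28: I8→ALU
c29: I6 EX; I8 RO
c30: I6 WR R2; I8 EX
c31: I8 WR R1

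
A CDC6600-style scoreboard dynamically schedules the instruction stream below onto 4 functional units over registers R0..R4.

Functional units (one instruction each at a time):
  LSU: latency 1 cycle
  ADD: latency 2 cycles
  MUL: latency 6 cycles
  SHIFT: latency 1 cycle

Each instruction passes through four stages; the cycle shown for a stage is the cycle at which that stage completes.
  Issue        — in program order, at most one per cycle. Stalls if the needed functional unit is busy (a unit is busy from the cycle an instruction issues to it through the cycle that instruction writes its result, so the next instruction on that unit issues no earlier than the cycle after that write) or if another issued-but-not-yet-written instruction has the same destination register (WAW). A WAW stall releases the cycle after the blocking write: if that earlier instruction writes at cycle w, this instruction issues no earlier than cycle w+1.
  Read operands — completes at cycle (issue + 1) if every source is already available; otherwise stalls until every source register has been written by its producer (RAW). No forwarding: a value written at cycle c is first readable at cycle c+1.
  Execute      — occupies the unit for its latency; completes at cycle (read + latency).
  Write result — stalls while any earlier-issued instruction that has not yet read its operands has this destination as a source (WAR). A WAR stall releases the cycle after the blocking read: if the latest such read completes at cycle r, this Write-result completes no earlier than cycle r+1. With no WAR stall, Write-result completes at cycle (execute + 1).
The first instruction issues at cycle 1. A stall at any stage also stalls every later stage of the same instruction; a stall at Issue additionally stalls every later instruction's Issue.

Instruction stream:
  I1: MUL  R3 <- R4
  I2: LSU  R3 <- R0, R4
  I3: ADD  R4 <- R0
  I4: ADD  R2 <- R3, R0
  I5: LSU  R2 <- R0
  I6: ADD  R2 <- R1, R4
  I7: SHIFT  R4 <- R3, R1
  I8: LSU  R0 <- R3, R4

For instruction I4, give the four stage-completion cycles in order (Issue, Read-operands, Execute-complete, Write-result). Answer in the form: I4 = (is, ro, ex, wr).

I1  is:1  ro:2  ex:8  wr:9
I2  is:10  ro:11  ex:12  wr:13  — WAW R3: wait I1 write@9
I3  is:11  ro:12  ex:14  wr:15
I4  is:16  ro:17  ex:19  wr:20  — struct: ADD busy until I3 writes@15
I5  is:21  ro:22  ex:23  wr:24  — WAW R2: wait I4 write@20
I6  is:25  ro:26  ex:28  wr:29  — WAW R2: wait I5 write@24
I7  is:26  ro:27  ex:28  wr:29
I8  is:27  ro:30  ex:31  wr:32  — RAW R4: wait I7 write@29

I4 = (16, 17, 19, 20)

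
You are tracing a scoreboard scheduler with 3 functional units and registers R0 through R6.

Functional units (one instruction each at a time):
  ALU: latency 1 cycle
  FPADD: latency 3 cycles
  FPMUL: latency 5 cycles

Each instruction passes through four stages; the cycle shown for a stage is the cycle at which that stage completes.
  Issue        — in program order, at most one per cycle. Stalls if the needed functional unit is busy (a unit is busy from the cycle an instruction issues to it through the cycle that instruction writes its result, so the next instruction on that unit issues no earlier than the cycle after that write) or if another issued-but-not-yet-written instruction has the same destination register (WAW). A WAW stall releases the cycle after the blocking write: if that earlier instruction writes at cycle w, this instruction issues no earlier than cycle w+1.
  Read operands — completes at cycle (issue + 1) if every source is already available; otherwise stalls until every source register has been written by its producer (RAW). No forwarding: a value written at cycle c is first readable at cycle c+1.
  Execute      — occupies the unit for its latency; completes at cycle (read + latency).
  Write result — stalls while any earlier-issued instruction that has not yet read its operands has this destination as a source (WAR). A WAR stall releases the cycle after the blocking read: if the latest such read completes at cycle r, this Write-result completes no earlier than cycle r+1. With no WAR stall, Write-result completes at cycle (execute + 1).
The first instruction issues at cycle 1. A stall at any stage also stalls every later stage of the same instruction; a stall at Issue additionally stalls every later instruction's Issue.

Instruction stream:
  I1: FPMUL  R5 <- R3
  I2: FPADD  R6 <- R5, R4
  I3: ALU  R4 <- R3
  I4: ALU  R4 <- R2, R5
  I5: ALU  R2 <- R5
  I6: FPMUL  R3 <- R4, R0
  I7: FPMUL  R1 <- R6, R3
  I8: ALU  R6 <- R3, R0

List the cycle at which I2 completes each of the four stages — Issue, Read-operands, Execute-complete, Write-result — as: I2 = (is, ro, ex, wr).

[1] issue I1 (FPMUL)
[2] I1 read-ops | issue I2 (FPADD)
[3] issue I3 (ALU)
[4] I3 read-ops
[5] I3 finished on ALU
[7] I1 finished on FPMUL
[8] I1→R5
[9] I2 read-ops
[10] I3→R4
[11] issue I4 (ALU)
[12] I2 finished on FPADD | I4 read-ops
[13] I2→R6 | I4 finished on ALU
[14] I4→R4
[15] issue I5 (ALU)
[16] I5 read-ops | issue I6 (FPMUL)
[17] I5 finished on ALU | I6 read-ops
[18] I5→R2
[22] I6 finished on FPMUL
[23] I6→R3
[24] issue I7 (FPMUL)
[25] I7 read-ops | issue I8 (ALU)
[26] I8 read-ops
[27] I8 finished on ALU
[28] I8→R6
[30] I7 finished on FPMUL
[31] I7→R1

I2 = (2, 9, 12, 13)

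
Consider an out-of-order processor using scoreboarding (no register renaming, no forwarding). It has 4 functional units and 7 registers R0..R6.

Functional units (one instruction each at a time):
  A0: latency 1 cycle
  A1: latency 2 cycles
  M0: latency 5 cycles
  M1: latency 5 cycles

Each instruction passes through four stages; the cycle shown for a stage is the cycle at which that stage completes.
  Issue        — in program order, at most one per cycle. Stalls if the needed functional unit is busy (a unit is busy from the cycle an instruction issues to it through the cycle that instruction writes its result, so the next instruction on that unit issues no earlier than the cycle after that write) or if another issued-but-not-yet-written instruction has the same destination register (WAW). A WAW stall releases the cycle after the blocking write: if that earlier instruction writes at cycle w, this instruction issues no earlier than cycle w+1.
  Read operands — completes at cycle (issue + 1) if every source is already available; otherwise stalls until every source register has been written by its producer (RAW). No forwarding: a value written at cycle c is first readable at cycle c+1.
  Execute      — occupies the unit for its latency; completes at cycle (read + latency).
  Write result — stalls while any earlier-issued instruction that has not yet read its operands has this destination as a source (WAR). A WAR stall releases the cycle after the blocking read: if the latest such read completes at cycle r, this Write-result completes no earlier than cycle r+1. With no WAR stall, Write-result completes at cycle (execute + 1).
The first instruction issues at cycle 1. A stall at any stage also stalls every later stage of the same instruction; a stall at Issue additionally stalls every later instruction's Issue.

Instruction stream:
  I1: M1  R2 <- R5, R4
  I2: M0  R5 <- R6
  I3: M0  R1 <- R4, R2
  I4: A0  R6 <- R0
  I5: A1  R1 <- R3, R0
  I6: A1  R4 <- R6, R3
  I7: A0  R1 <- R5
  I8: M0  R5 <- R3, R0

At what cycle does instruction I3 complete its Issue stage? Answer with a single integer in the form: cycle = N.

cycle = 10

I1 -> (1, 2, 7, 8)
I2 -> (2, 3, 8, 9)
I3 -> (10, 11, 16, 17)  // struct: M0 busy until I2 writes@9
I4 -> (11, 12, 13, 14)
I5 -> (18, 19, 21, 22)  // WAW R1: wait I3 write@17
I6 -> (23, 24, 26, 27)  // struct: A1 busy until I5 writes@22
I7 -> (24, 25, 26, 27)
I8 -> (25, 26, 31, 32)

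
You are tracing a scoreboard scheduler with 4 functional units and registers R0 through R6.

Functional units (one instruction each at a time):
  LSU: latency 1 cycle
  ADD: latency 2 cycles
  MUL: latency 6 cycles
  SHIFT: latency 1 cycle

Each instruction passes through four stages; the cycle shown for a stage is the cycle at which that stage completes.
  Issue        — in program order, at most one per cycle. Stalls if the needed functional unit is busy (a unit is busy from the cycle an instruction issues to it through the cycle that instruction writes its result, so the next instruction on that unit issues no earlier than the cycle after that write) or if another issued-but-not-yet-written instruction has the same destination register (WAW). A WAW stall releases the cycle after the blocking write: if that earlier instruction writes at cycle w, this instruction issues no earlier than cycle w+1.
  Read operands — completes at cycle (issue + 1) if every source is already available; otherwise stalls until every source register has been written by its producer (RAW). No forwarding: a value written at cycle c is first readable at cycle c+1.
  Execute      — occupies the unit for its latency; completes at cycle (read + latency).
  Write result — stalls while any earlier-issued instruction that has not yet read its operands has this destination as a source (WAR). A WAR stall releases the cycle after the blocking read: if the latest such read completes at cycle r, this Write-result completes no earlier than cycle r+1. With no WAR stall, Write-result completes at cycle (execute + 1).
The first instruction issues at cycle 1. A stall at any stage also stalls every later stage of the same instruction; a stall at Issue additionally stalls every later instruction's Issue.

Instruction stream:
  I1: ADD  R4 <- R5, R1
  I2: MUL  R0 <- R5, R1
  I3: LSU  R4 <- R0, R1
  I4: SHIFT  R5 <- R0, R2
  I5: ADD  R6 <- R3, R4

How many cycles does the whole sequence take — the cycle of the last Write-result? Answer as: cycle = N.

c1: issue I1 (ADD)
c2: I1 read-ops | issue I2 (MUL)
c3: I2 read-ops
c4: I1 finished on ADD
c5: I1→R4
c6: issue I3 (LSU)
c7: issue I4 (SHIFT)
c8: issue I5 (ADD)
c9: I2 finished on MUL
c10: I2→R0
c11: I3 read-ops | I4 read-ops
c12: I3 finished on LSU | I4 finished on SHIFT
c13: I3→R4 | I4→R5
c14: I5 read-ops
c16: I5 finished on ADD
c17: I5→R6

cycle = 17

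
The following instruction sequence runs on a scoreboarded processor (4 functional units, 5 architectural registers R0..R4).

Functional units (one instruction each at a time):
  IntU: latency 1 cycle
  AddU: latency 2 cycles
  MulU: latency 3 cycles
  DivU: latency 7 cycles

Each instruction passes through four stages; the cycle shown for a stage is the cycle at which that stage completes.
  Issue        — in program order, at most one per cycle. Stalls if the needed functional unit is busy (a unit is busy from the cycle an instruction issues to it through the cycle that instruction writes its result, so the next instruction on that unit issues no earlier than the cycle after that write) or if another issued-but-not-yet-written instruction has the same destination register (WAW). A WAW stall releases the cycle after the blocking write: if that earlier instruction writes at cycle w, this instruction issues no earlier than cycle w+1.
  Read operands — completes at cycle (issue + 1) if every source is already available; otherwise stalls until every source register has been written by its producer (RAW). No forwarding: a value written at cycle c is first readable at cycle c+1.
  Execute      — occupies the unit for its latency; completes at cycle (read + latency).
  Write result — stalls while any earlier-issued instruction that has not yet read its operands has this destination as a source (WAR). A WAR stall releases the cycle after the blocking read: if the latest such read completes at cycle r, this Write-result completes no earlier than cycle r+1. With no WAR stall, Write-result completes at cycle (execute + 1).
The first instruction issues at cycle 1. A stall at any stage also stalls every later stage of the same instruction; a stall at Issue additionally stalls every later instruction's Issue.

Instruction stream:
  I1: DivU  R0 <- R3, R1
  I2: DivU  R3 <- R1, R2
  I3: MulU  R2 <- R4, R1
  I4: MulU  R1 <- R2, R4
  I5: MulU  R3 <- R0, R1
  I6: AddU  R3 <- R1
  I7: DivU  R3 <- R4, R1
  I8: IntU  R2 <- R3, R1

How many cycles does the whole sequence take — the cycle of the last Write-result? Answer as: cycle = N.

I1 -> (1, 2, 9, 10)
I2 -> (11, 12, 19, 20)  // struct: DivU busy until I1 writes@10
I3 -> (12, 13, 16, 17)
I4 -> (18, 19, 22, 23)  // struct: MulU busy until I3 writes@17
I5 -> (24, 25, 28, 29)  // struct: MulU busy until I4 writes@23
I6 -> (30, 31, 33, 34)  // WAW R3: wait I5 write@29
I7 -> (35, 36, 43, 44)  // WAW R3: wait I6 write@34
I8 -> (36, 45, 46, 47)  // RAW R3: wait I7 write@44

cycle = 47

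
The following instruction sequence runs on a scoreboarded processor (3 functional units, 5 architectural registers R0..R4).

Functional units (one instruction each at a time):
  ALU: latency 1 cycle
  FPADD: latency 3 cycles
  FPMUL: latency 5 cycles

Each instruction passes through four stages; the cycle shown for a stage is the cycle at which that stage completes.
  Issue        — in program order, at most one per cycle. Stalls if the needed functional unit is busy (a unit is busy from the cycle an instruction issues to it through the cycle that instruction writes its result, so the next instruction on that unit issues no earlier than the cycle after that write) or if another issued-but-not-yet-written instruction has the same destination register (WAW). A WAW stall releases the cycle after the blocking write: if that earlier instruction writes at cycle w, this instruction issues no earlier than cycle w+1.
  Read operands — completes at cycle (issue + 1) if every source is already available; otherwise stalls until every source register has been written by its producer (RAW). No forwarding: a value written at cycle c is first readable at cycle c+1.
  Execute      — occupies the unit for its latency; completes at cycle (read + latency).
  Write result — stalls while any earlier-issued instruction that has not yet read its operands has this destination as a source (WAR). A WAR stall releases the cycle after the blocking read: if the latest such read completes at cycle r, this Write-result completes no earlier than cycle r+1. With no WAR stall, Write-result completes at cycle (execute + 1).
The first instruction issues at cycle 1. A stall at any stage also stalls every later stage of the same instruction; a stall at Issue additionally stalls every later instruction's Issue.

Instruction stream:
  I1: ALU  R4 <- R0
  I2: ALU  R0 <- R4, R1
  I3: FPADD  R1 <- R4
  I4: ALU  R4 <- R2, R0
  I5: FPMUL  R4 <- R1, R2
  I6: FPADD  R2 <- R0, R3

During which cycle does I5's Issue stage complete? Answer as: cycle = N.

cycle = 13

cycle 1: I1 issues→ALU
cycle 2: I1 reads
cycle 3: I1 exec-done
cycle 4: I1 writes R4
cycle 5: I2 issues→ALU
cycle 6: I2 reads, I3 issues→FPADD
cycle 7: I2 exec-done, I3 reads
cycle 8: I2 writes R0
cycle 9: I4 issues→ALU
cycle 10: I3 exec-done, I4 reads
cycle 11: I3 writes R1, I4 exec-done
cycle 12: I4 writes R4
cycle 13: I5 issues→FPMUL
cycle 14: I5 reads, I6 issues→FPADD
cycle 15: I6 reads
cycle 18: I6 exec-done
cycle 19: I5 exec-done, I6 writes R2
cycle 20: I5 writes R4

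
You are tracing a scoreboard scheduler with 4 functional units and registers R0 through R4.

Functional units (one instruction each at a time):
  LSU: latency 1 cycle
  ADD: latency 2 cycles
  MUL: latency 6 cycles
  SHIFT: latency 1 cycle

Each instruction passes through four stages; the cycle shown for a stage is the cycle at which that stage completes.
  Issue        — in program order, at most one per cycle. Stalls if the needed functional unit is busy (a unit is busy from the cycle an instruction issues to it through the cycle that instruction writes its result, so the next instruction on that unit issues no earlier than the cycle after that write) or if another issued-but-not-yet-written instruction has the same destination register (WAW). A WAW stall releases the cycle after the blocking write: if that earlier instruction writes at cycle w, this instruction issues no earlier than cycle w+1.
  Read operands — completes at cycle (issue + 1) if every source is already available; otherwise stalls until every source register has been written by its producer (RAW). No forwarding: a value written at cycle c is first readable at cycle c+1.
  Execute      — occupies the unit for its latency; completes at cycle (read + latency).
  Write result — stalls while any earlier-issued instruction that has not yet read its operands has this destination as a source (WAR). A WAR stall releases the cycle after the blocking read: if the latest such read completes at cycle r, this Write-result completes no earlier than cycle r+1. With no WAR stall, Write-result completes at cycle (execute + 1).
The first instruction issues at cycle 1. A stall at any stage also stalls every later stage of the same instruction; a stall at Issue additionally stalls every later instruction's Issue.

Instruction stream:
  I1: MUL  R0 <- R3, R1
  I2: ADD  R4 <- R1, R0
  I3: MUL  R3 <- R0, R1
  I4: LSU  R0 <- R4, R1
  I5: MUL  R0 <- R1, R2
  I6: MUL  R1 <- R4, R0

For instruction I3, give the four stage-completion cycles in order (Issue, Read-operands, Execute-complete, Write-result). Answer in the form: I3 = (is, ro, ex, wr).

I3 = (10, 11, 17, 18)

1) issue 1, read 2, done 8, write 9
2) issue 2, read 10, done 12, write 13  <RAW R0: wait I1 write@9>
3) issue 10, read 11, done 17, write 18  <struct: MUL busy until I1 writes@9>
4) issue 11, read 14, done 15, write 16  <RAW R4: wait I2 write@13>
5) issue 19, read 20, done 26, write 27  <struct: MUL busy until I3 writes@18>
6) issue 28, read 29, done 35, write 36  <struct: MUL busy until I5 writes@27>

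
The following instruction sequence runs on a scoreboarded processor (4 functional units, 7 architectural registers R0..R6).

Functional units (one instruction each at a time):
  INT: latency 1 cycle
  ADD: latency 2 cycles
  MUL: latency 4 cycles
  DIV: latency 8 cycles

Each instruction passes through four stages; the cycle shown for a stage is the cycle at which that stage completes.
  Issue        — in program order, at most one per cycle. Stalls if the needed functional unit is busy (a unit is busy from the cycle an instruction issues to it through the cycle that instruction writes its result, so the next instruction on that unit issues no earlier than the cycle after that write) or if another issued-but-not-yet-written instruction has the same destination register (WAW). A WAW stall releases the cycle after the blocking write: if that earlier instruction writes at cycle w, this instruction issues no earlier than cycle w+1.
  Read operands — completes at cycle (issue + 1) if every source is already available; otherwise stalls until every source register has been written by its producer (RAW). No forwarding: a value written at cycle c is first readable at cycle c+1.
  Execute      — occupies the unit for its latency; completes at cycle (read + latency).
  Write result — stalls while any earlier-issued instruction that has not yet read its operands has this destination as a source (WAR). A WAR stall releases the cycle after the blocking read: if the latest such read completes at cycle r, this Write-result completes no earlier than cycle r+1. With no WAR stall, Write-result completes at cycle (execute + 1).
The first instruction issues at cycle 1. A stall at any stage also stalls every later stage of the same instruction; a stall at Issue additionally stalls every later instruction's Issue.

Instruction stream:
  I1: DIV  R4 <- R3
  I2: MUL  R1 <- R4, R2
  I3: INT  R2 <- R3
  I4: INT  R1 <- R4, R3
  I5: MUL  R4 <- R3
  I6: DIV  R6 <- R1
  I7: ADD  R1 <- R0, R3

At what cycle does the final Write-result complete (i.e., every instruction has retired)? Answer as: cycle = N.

cycle = 31

[1] issue I1 (DIV)
[2] I1 read-ops · issue I2 (MUL)
[3] issue I3 (INT)
[4] I3 read-ops
[5] I3 finished on INT
[10] I1 finished on DIV
[11] I1→R4
[12] I2 read-ops
[13] I3→R2
[16] I2 finished on MUL
[17] I2→R1
[18] issue I4 (INT)
[19] I4 read-ops · issue I5 (MUL)
[20] I4 finished on INT · I5 read-ops · issue I6 (DIV)
[21] I4→R1
[22] I6 read-ops · issue I7 (ADD)
[23] I7 read-ops
[24] I5 finished on MUL
[25] I5→R4 · I7 finished on ADD
[26] I7→R1
[30] I6 finished on DIV
[31] I6→R6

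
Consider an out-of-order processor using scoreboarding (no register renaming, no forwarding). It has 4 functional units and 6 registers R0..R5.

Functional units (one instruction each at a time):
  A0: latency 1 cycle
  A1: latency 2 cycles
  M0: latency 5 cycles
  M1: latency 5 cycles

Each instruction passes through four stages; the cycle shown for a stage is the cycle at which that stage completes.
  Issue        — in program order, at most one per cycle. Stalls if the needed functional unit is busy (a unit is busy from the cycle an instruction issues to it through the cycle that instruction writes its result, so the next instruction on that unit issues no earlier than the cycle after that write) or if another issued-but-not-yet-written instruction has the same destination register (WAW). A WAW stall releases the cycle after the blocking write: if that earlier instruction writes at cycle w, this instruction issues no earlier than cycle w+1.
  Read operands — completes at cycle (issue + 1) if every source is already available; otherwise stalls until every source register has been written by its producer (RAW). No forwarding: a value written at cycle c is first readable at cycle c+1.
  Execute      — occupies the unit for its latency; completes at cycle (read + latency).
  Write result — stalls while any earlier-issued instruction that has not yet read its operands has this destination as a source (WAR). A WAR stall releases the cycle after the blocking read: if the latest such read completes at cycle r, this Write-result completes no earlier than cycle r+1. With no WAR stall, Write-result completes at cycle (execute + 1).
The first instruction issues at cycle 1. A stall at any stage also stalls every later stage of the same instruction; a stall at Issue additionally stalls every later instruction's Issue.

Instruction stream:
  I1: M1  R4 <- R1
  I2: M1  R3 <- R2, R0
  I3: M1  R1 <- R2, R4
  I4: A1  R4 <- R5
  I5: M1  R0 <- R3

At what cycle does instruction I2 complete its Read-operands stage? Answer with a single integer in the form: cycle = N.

cycle = 10

cycle 1: I1 issues→M1
cycle 2: I1 reads
cycle 7: I1 exec-done
cycle 8: I1 writes R4
cycle 9: I2 issues→M1
cycle 10: I2 reads
cycle 15: I2 exec-done
cycle 16: I2 writes R3
cycle 17: I3 issues→M1
cycle 18: I3 reads · I4 issues→A1
cycle 19: I4 reads
cycle 21: I4 exec-done
cycle 22: I4 writes R4
cycle 23: I3 exec-done
cycle 24: I3 writes R1
cycle 25: I5 issues→M1
cycle 26: I5 reads
cycle 31: I5 exec-done
cycle 32: I5 writes R0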